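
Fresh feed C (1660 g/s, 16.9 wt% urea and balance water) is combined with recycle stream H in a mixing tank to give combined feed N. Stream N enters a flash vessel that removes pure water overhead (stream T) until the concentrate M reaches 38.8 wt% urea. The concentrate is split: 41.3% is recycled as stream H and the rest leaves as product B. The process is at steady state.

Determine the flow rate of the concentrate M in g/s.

1232 g/s

Overall urea balance (none leaves overhead): urea in fresh feed = urea in product, i.e. 1660×0.169 = (1−0.413)·M·0.388.
M = 280.54/(0.388×0.587) = 1231.8 g/s.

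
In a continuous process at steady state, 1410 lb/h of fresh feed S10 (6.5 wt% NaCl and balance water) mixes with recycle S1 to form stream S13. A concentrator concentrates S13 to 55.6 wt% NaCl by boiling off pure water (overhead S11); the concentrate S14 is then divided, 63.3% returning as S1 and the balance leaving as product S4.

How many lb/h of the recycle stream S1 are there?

284.3 lb/h

Overall NaCl balance (none leaves overhead): NaCl in fresh feed = NaCl in product, i.e. 1410×0.065 = (1−0.633)·S14·0.556.
S14 = 91.65/(0.556×0.367) = 449.15 lb/h.
Recycle S1 = 0.633×449.15 = 284.31 lb/h.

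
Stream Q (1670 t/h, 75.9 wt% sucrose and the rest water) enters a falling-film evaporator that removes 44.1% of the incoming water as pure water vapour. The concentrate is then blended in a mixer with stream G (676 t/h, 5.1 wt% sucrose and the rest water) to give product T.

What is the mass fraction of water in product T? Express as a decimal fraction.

0.3996

Vapour removed = 0.441×0.241×1670 = 177.49 t/h; concentrate = 1492.5 t/h.
water reaching the mixer = 224.98 (from concentrate) + 676×0.949 = 866.5 t/h.
Product flow = 1492.5 + 676 = 2168.5 t/h; water fraction = 0.3996.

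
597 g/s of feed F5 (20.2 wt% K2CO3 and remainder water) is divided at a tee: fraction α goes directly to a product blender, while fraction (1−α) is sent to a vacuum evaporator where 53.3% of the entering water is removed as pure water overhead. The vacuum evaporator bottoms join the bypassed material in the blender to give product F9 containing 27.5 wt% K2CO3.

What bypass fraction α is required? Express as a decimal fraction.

0.376

All 597×0.202 = 120.59 g/s of K2CO3 reaches F9, so F9 = 120.59/0.275 = 438.52 g/s and vapour = 158.48 g/s.
The evaporator receives (1−α)·597 of feed at 0.798 water and removes 0.533 of that water:
0.533×0.798×(1−α)×597 = 158.48
(1−α) = 158.48/253.92 = 0.6241;  α = 0.3759.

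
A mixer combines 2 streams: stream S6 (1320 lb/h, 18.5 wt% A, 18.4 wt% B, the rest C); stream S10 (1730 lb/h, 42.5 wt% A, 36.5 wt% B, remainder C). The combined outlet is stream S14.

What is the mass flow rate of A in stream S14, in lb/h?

A out = A in = 1320×0.185 + 1730×0.425 = 979.45 lb/h.

979.5 lb/h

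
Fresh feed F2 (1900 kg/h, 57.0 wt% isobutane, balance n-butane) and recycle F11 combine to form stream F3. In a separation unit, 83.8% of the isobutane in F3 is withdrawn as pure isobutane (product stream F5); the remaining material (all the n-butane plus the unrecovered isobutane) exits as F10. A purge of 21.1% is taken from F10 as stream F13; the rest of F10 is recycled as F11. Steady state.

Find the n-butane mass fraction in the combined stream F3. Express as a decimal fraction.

0.7572

n-butane enters only via F2 and leaves only via the purge: 1900×0.430 = 0.211×(n-butane in F10), and the separation unit passes all n-butane, so n-butane in F3 = n-butane in F10 = 3872 kg/h.
isobutane in F3: m_A = 1900×0.570 + (1−0.211)·(1−0.838)·m_A, so m_A = 1083/0.8722 = 1241.7 kg/h.
F3 = 1241.7 + 3872 = 5113.8 kg/h.
n-butane fraction in F3 = 3872/5113.8 = 0.7572.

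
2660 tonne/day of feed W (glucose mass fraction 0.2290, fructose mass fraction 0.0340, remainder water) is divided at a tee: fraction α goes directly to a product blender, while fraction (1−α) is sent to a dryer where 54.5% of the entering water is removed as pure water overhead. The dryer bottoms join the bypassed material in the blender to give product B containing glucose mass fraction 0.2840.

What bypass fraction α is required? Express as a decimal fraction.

All 2660×0.229 = 609.14 tonne/day of glucose reaches B, so B = 609.14/0.284 = 2144.9 tonne/day and vapour = 515.14 tonne/day.
The evaporator receives (1−α)·2660 of feed at 0.737 water and removes 0.545 of that water:
0.545×0.737×(1−α)×2660 = 515.14
(1−α) = 515.14/1068.4 = 0.4821;  α = 0.5179.

0.518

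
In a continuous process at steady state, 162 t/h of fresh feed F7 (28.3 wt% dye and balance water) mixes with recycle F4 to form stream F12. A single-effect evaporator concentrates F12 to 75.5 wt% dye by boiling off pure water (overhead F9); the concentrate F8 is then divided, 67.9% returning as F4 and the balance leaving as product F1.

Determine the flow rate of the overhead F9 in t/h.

Overall dye balance (none leaves overhead): dye in fresh feed = dye in product, i.e. 162×0.283 = (1−0.679)·F8·0.755.
F8 = 45.846/(0.755×0.321) = 189.17 t/h.
Recycle F4 = 0.679×189.17 = 128.45 t/h.
Combined feed F12 = 162 + 128.45 = 290.45 t/h.
Overhead F9 = F12 − F8 = 290.45 − 189.17 = 101.28 t/h.

101.3 t/h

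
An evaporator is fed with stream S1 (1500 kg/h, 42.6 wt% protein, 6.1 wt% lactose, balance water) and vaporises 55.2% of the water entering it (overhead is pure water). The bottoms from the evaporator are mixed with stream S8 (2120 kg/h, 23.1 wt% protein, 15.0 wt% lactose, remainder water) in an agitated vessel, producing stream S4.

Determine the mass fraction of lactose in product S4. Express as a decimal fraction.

0.128

Vapour removed = 0.552×0.513×1500 = 424.76 kg/h; concentrate = 1075.2 kg/h.
lactose reaching the mixer = 91.5 (from concentrate) + 2120×0.150 = 409.5 kg/h.
Product flow = 1075.2 + 2120 = 3195.2 kg/h; lactose fraction = 0.128.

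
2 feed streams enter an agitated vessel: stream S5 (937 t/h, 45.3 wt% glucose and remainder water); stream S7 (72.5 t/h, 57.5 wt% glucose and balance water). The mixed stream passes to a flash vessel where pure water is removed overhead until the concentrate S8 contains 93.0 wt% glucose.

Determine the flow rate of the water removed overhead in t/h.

glucose entering = 937×0.453 + 72.5×0.575 = 466.15 t/h.
All glucose reports to S8, so S8 = 466.15/0.930 = 501.23 t/h.
Total feed = 1009.5 t/h; overhead = 1009.5 − 501.23 = 508.27 t/h.

508.3 t/h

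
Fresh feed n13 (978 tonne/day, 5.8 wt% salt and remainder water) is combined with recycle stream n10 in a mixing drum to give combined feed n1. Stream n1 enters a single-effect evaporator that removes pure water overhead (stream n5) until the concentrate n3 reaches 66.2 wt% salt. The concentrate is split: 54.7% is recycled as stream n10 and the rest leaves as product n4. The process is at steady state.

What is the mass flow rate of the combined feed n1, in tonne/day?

Overall salt balance (none leaves overhead): salt in fresh feed = salt in product, i.e. 978×0.058 = (1−0.547)·n3·0.662.
n3 = 56.724/(0.662×0.453) = 189.15 tonne/day.
Recycle n10 = 0.547×189.15 = 103.47 tonne/day.
Combined feed n1 = 978 + 103.47 = 1081.5 tonne/day.

1081 tonne/day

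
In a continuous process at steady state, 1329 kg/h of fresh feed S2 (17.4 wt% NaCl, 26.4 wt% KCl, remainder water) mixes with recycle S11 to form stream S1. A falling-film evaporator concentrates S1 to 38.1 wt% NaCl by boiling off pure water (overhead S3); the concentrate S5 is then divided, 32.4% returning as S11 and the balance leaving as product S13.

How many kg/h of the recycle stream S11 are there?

Overall NaCl balance (none leaves overhead): NaCl in fresh feed = NaCl in product, i.e. 1329×0.174 = (1−0.324)·S5·0.381.
S5 = 231.25/(0.381×0.676) = 897.85 kg/h.
Recycle S11 = 0.324×897.85 = 290.9 kg/h.

290.9 kg/h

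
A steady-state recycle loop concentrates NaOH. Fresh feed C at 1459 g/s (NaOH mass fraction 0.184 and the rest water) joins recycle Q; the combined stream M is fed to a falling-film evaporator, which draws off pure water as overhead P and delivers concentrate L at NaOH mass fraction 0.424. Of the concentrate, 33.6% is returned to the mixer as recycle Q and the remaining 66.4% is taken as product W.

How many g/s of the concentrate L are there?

Overall NaOH balance (none leaves overhead): NaOH in fresh feed = NaOH in product, i.e. 1459×0.184 = (1−0.336)·L·0.424.
L = 268.46/(0.424×0.664) = 953.54 g/s.

953.5 g/s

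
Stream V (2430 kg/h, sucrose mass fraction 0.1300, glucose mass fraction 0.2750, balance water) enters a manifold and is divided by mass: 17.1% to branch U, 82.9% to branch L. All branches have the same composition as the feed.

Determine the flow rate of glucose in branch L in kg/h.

554 kg/h

Branch L total = 0.829×2430 = 2014.5 kg/h.
glucose in L = 0.275×2014.5 = 553.98 kg/h.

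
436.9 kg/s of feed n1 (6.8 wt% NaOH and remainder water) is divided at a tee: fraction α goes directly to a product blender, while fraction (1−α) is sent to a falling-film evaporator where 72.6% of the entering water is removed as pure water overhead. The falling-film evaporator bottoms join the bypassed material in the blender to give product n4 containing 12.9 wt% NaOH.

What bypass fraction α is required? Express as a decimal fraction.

All 436.9×0.068 = 29.709 kg/s of NaOH reaches n4, so n4 = 29.709/0.129 = 230.3 kg/s and vapour = 206.6 kg/s.
The evaporator receives (1−α)·436.9 of feed at 0.932 water and removes 0.726 of that water:
0.726×0.932×(1−α)×436.9 = 206.6
(1−α) = 206.6/295.62 = 0.6989;  α = 0.3011.

0.301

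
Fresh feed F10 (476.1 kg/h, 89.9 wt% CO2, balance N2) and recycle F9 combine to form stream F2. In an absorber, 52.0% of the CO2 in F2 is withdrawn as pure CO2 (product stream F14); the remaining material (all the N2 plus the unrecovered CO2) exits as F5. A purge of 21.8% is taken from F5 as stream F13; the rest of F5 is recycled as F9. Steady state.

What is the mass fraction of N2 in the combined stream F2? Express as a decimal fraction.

0.244

N2 enters only via F10 and leaves only via the purge: 476.1×0.101 = 0.218×(N2 in F5), and the absorber passes all N2, so N2 in F2 = N2 in F5 = 220.58 kg/h.
CO2 in F2: m_A = 476.1×0.899 + (1−0.218)·(1−0.520)·m_A, so m_A = 428.01/0.6246 = 685.22 kg/h.
F2 = 685.22 + 220.58 = 905.8 kg/h.
N2 fraction in F2 = 220.58/905.8 = 0.244.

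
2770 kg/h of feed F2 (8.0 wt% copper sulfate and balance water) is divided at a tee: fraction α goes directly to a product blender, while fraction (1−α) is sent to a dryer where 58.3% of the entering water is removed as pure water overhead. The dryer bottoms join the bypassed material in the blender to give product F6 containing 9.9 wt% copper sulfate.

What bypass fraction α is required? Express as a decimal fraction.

All 2770×0.080 = 221.6 kg/h of copper sulfate reaches F6, so F6 = 221.6/0.099 = 2238.4 kg/h and vapour = 531.62 kg/h.
The evaporator receives (1−α)·2770 of feed at 0.920 water and removes 0.583 of that water:
0.583×0.920×(1−α)×2770 = 531.62
(1−α) = 531.62/1485.7 = 0.3578;  α = 0.6422.

0.642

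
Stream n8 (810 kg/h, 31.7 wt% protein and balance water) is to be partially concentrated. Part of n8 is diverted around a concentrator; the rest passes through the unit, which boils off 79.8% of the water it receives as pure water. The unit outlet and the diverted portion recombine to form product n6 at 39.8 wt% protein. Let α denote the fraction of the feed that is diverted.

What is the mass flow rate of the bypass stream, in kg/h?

All 810×0.317 = 256.77 kg/h of protein reaches n6, so n6 = 256.77/0.398 = 645.15 kg/h and vapour = 164.85 kg/h.
The evaporator receives (1−α)·810 of feed at 0.683 water and removes 0.798 of that water:
0.798×0.683×(1−α)×810 = 164.85
(1−α) = 164.85/441.48 = 0.3734;  α = 0.6266.
Bypass flow = 0.6266×810 = 507.54 kg/h.

507.5 kg/h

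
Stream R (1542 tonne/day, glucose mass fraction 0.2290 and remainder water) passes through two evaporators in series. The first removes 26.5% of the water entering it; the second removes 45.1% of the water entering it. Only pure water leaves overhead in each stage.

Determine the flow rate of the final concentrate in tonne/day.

832.8 tonne/day

water in feed = 1542×0.771 = 1188.9 tonne/day.
After stage 1: water left = (1−0.265)×1188.9 = 873.83; stream total = 1226.9 tonne/day.
After stage 2: water left = (1−0.451)×873.83 = 479.73; final concentrate = 832.85 tonne/day.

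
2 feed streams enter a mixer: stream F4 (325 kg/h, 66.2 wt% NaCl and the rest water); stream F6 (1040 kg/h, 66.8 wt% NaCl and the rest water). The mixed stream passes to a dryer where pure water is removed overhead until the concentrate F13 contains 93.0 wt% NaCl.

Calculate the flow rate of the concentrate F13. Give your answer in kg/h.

978.4 kg/h

NaCl entering = 325×0.662 + 1040×0.668 = 909.87 kg/h.
All NaCl reports to F13, so F13 = 909.87/0.930 = 978.35 kg/h.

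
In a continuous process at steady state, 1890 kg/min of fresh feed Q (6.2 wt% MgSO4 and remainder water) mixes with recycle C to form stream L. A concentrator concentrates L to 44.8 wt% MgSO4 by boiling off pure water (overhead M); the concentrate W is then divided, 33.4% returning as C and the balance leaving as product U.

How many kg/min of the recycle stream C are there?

131.2 kg/min

Overall MgSO4 balance (none leaves overhead): MgSO4 in fresh feed = MgSO4 in product, i.e. 1890×0.062 = (1−0.334)·W·0.448.
W = 117.18/(0.448×0.666) = 392.74 kg/min.
Recycle C = 0.334×392.74 = 131.17 kg/min.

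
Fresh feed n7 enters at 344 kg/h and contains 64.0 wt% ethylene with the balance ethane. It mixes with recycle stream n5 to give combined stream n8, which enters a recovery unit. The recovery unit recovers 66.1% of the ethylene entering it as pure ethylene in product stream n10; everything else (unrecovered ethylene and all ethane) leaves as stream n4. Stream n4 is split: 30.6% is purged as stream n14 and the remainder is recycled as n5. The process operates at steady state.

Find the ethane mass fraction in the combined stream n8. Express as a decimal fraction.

ethane enters only via n7 and leaves only via the purge: 344×0.360 = 0.306×(ethane in n4), and the recovery unit passes all ethane, so ethane in n8 = ethane in n4 = 404.71 kg/h.
ethylene in n8: m_A = 344×0.640 + (1−0.306)·(1−0.661)·m_A, so m_A = 220.16/0.7647 = 287.89 kg/h.
n8 = 287.89 + 404.71 = 692.6 kg/h.
ethane fraction in n8 = 404.71/692.6 = 0.5843.

0.5843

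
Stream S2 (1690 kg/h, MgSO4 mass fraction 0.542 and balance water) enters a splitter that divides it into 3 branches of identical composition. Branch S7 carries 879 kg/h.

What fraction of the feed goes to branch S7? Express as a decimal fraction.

0.520

Fraction to S7 = 879/1690 = 0.5201.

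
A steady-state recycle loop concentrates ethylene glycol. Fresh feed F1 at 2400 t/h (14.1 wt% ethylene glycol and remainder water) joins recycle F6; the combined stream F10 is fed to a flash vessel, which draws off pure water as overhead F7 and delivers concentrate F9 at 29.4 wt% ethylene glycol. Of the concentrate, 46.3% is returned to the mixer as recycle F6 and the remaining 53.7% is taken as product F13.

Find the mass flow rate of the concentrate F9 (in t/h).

2143 t/h

Overall ethylene glycol balance (none leaves overhead): ethylene glycol in fresh feed = ethylene glycol in product, i.e. 2400×0.141 = (1−0.463)·F9·0.294.
F9 = 338.4/(0.294×0.537) = 2143.4 t/h.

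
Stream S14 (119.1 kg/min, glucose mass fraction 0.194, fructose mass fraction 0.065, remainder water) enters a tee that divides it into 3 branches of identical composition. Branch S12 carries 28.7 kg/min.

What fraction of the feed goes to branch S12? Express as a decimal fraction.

0.241

Fraction to S12 = 28.7/119.1 = 0.2410.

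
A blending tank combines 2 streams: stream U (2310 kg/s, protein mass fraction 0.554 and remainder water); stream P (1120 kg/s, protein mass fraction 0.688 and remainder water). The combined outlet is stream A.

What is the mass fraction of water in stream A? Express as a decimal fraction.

0.402

Total flow out = 2310 + 1120 = 3430 kg/s.
water in = 2310×0.446 + 1120×0.312 = 1379.7 kg/s.
water mass fraction in A = 1379.7/3430 = 0.402.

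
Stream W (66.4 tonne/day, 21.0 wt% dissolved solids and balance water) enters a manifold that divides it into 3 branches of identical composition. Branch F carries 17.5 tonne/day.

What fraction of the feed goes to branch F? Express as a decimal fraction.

0.264

Fraction to F = 17.5/66.4 = 0.2636.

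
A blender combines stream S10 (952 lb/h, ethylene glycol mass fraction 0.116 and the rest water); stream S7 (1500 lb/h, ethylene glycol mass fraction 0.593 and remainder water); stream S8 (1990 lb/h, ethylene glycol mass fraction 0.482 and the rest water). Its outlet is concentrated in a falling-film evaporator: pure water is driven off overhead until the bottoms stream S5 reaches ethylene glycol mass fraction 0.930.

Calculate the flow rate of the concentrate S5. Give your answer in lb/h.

2107 lb/h

ethylene glycol entering = 952×0.116 + 1500×0.593 + 1990×0.482 = 1959.1 lb/h.
All ethylene glycol reports to S5, so S5 = 1959.1/0.930 = 2106.6 lb/h.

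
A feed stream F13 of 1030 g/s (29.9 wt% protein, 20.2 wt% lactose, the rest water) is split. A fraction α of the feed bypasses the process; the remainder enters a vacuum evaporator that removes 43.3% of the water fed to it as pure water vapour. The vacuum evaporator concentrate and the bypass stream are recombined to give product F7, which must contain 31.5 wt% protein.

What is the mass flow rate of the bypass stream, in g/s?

787.9 g/s

All 1030×0.299 = 307.97 g/s of protein reaches F7, so F7 = 307.97/0.315 = 977.68 g/s and vapour = 52.317 g/s.
The evaporator receives (1−α)·1030 of feed at 0.499 water and removes 0.433 of that water:
0.433×0.499×(1−α)×1030 = 52.317
(1−α) = 52.317/222.55 = 0.2351;  α = 0.7649.
Bypass flow = 0.7649×1030 = 787.86 g/s.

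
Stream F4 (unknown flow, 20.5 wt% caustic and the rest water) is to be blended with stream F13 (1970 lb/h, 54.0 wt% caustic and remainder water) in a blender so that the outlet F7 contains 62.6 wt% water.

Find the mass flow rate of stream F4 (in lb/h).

Let F4 be the unknown flow. Total out = 1970 + F4.
water balance: 906.2 + 0.795·F4 = 0.626·(1970 + F4)
(0.795 − 0.626)·F4 = 0.626×1970 − 906.2 = 327.02
F4 = 327.02 / 0.169 = 1935 lb/h

1935 lb/h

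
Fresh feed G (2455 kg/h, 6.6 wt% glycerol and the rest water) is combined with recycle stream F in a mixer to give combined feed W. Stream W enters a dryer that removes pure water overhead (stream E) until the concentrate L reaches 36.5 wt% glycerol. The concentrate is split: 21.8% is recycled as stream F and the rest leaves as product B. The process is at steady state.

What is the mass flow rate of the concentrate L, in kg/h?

Overall glycerol balance (none leaves overhead): glycerol in fresh feed = glycerol in product, i.e. 2455×0.066 = (1−0.218)·L·0.365.
L = 162.03/(0.365×0.782) = 567.67 kg/h.

567.7 kg/h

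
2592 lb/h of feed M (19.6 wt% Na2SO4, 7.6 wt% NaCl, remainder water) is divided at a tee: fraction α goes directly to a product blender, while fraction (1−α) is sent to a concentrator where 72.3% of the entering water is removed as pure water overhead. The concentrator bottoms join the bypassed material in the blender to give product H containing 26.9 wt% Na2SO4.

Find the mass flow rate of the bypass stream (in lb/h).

1256 lb/h

All 2592×0.196 = 508.03 lb/h of Na2SO4 reaches H, so H = 508.03/0.269 = 1888.6 lb/h and vapour = 703.41 lb/h.
The evaporator receives (1−α)·2592 of feed at 0.728 water and removes 0.723 of that water:
0.723×0.728×(1−α)×2592 = 703.41
(1−α) = 703.41/1364.3 = 0.5156;  α = 0.4844.
Bypass flow = 0.4844×2592 = 1255.6 lb/h.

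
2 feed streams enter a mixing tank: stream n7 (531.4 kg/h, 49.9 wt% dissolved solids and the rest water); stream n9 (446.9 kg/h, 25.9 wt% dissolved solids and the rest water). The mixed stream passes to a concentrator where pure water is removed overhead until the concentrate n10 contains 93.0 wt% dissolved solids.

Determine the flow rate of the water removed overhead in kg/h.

dissolved solids entering = 531.4×0.499 + 446.9×0.259 = 380.92 kg/h.
All dissolved solids reports to n10, so n10 = 380.92/0.930 = 409.59 kg/h.
Total feed = 978.3 kg/h; overhead = 978.3 − 409.59 = 568.71 kg/h.

568.7 kg/h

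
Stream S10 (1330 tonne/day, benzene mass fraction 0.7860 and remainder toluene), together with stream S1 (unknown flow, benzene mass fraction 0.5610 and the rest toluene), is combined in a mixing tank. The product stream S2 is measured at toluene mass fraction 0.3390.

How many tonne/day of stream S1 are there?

Let S1 be the unknown flow. Total out = 1330 + S1.
toluene balance: 284.62 + 0.439·S1 = 0.339·(1330 + S1)
(0.439 − 0.339)·S1 = 0.339×1330 − 284.62 = 166.25
S1 = 166.25 / 0.100 = 1662.5 tonne/day

1663 tonne/day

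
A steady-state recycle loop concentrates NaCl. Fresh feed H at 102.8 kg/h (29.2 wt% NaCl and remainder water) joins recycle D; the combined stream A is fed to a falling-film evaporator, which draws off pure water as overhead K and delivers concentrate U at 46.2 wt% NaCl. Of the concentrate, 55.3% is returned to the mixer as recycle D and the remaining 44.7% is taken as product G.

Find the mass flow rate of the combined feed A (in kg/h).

Overall NaCl balance (none leaves overhead): NaCl in fresh feed = NaCl in product, i.e. 102.8×0.292 = (1−0.553)·U·0.462.
U = 30.018/(0.462×0.447) = 145.35 kg/h.
Recycle D = 0.553×145.35 = 80.381 kg/h.
Combined feed A = 102.8 + 80.381 = 183.18 kg/h.

183.2 kg/h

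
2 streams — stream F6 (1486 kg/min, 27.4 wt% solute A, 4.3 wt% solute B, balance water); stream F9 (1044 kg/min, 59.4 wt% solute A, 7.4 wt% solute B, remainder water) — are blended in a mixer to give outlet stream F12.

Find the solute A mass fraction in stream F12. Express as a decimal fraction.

Total flow out = 1486 + 1044 = 2530 kg/min.
solute A in = 1486×0.274 + 1044×0.594 = 1027.3 kg/min.
solute A mass fraction in F12 = 1027.3/2530 = 0.4060.

0.4060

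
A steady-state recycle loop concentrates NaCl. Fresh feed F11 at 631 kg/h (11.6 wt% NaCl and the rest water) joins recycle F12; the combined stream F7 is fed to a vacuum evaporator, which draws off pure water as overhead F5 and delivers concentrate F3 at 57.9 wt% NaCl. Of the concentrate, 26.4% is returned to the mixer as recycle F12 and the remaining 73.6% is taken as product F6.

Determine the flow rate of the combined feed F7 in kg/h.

676.3 kg/h

Overall NaCl balance (none leaves overhead): NaCl in fresh feed = NaCl in product, i.e. 631×0.116 = (1−0.264)·F3·0.579.
F3 = 73.196/(0.579×0.736) = 171.76 kg/h.
Recycle F12 = 0.264×171.76 = 45.346 kg/h.
Combined feed F7 = 631 + 45.346 = 676.35 kg/h.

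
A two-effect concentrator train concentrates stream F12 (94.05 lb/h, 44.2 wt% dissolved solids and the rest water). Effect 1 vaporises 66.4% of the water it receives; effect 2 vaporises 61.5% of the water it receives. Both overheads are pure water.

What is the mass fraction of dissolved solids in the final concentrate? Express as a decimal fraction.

water in feed = 94.05×0.558 = 52.48 lb/h.
After stage 1: water left = (1−0.664)×52.48 = 17.633; stream total = 59.203 lb/h.
After stage 2: water left = (1−0.615)×17.633 = 6.7888; final concentrate = 48.359 lb/h.
dissolved solids fraction = 41.57/48.359 = 0.8596.

0.8596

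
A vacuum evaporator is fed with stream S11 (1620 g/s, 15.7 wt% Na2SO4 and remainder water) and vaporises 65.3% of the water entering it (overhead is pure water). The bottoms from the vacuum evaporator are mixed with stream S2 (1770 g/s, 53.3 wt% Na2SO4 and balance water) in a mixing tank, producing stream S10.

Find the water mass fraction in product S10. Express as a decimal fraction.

0.521

Vapour removed = 0.653×0.843×1620 = 891.78 g/s; concentrate = 728.22 g/s.
water reaching the mixer = 473.88 (from concentrate) + 1770×0.467 = 1300.5 g/s.
Product flow = 728.22 + 1770 = 2498.2 g/s; water fraction = 0.521.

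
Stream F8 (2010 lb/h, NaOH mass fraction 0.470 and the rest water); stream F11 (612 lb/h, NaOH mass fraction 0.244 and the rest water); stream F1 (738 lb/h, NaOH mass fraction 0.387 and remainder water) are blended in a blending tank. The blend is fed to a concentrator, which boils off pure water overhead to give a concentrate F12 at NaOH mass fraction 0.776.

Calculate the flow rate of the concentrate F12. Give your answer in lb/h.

1778 lb/h

NaOH entering = 2010×0.470 + 612×0.244 + 738×0.387 = 1379.6 lb/h.
All NaOH reports to F12, so F12 = 1379.6/0.776 = 1777.9 lb/h.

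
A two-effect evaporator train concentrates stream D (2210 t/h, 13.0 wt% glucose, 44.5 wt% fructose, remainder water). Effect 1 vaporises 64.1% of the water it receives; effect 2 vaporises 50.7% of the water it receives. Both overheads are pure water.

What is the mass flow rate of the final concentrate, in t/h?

1437 t/h

water in feed = 2210×0.425 = 939.25 t/h.
After stage 1: water left = (1−0.641)×939.25 = 337.19; stream total = 1607.9 t/h.
After stage 2: water left = (1−0.507)×337.19 = 166.24; final concentrate = 1437 t/h.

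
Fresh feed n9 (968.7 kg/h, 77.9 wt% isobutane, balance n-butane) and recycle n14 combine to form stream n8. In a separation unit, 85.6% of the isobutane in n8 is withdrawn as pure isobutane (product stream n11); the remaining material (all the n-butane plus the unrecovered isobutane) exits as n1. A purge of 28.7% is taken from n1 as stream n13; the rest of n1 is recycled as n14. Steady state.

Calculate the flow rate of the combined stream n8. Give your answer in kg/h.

1587 kg/h

n-butane enters only via n9 and leaves only via the purge: 968.7×0.221 = 0.287×(n-butane in n1), and the separation unit passes all n-butane, so n-butane in n8 = n-butane in n1 = 745.93 kg/h.
isobutane in n8: m_A = 968.7×0.779 + (1−0.287)·(1−0.856)·m_A, so m_A = 754.62/0.8973 = 840.96 kg/h.
n8 = 840.96 + 745.93 = 1586.9 kg/h.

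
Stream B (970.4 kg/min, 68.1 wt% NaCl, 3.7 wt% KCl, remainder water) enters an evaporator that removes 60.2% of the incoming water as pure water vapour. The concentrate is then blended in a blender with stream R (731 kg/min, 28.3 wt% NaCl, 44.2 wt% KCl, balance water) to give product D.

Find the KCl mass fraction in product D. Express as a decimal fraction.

Vapour removed = 0.602×0.282×970.4 = 164.74 kg/min; concentrate = 805.66 kg/min.
KCl reaching the mixer = 35.905 (from concentrate) + 731×0.442 = 359.01 kg/min.
Product flow = 805.66 + 731 = 1536.7 kg/min; KCl fraction = 0.2336.

0.2336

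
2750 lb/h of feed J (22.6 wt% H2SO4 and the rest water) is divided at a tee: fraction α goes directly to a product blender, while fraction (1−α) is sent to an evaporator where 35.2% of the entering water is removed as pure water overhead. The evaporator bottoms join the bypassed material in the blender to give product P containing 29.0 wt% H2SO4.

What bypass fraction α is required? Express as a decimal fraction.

0.190

All 2750×0.226 = 621.5 lb/h of H2SO4 reaches P, so P = 621.5/0.290 = 2143.1 lb/h and vapour = 606.9 lb/h.
The evaporator receives (1−α)·2750 of feed at 0.774 water and removes 0.352 of that water:
0.352×0.774×(1−α)×2750 = 606.9
(1−α) = 606.9/749.23 = 0.8100;  α = 0.1900.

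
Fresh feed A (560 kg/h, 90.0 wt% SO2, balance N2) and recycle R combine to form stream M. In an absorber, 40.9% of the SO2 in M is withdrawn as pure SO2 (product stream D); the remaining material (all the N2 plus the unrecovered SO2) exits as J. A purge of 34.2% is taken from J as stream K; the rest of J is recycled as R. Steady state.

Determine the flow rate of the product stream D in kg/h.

337.3 kg/h

SO2 in M: m_A = 560×0.900 + (1−0.342)·(1−0.409)·m_A, so m_A = 504/0.6111 = 824.71 kg/h.
Product D = 0.409×824.71 = 337.31 kg/h.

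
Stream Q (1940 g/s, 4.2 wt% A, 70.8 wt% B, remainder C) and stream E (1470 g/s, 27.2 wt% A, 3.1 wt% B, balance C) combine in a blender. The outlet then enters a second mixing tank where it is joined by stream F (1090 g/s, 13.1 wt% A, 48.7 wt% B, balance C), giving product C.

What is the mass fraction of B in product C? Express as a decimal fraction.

0.433

Overall, product flow = 4500 g/s.
B in = 1940×0.708 + 1470×0.031 + 1090×0.487 = 1949.9 g/s.
B fraction in C = 0.433.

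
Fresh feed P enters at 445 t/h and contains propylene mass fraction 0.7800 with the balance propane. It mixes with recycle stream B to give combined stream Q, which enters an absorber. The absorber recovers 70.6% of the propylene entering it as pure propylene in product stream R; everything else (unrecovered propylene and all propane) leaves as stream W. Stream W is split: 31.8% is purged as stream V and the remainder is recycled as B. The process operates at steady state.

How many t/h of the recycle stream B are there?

propane enters only via P and leaves only via the purge: 445×0.220 = 0.318×(propane in W), and the absorber passes all propane, so propane in Q = propane in W = 307.86 t/h.
propylene in Q: m_A = 445×0.780 + (1−0.318)·(1−0.706)·m_A, so m_A = 347.1/0.7995 = 434.15 t/h.
W = (1−0.706)×434.15 + 307.86 = 435.5 t/h.
Recycle B = (1−0.318)×435.5 = 297.01 t/h.

297 t/h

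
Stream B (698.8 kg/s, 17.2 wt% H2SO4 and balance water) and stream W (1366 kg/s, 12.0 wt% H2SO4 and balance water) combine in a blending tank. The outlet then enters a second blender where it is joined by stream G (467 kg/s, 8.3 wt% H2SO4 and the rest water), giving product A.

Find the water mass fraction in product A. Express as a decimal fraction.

0.872

Overall, product flow = 2531.8 kg/s.
water in = 698.8×0.828 + 1366×0.880 + 467×0.917 = 2208.9 kg/s.
water fraction in A = 0.872.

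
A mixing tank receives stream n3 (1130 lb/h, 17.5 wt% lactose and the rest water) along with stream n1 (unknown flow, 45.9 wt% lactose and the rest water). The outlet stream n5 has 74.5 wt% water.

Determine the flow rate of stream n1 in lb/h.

Let n1 be the unknown flow. Total out = 1130 + n1.
water balance: 932.25 + 0.541·n1 = 0.745·(1130 + n1)
(0.541 − 0.745)·n1 = 0.745×1130 − 932.25 = -90.4
n1 = -90.4 / -0.204 = 443.14 lb/h

443.1 lb/h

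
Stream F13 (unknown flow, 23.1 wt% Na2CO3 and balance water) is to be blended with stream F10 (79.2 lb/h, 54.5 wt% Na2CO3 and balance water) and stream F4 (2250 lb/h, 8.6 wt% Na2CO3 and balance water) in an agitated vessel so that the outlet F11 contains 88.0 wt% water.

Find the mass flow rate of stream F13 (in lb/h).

Let F13 be the unknown flow. Total out = 2329.2 + F13.
water balance: 2092.5 + 0.769·F13 = 0.880·(2329.2 + F13)
(0.769 − 0.880)·F13 = 0.880×2329.2 − 2092.5 = -42.84
F13 = -42.84 / -0.111 = 385.95 lb/h

385.9 lb/h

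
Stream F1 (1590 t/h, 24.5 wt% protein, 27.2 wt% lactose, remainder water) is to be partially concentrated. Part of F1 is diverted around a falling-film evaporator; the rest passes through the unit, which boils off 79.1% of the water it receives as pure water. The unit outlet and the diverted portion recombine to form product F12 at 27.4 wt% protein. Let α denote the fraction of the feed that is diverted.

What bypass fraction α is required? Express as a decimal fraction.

0.723

All 1590×0.245 = 389.55 t/h of protein reaches F12, so F12 = 389.55/0.274 = 1421.7 t/h and vapour = 168.28 t/h.
The evaporator receives (1−α)·1590 of feed at 0.483 water and removes 0.791 of that water:
0.791×0.483×(1−α)×1590 = 168.28
(1−α) = 168.28/607.46 = 0.2770;  α = 0.7230.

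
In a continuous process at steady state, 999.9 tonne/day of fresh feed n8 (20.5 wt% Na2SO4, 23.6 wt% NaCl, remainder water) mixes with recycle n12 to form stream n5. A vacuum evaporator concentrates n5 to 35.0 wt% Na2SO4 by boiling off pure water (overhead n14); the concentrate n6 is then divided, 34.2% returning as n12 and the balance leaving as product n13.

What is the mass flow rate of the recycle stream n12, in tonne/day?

Overall Na2SO4 balance (none leaves overhead): Na2SO4 in fresh feed = Na2SO4 in product, i.e. 999.9×0.205 = (1−0.342)·n6·0.350.
n6 = 204.98/(0.350×0.658) = 890.05 tonne/day.
Recycle n12 = 0.342×890.05 = 304.4 tonne/day.

304.4 tonne/day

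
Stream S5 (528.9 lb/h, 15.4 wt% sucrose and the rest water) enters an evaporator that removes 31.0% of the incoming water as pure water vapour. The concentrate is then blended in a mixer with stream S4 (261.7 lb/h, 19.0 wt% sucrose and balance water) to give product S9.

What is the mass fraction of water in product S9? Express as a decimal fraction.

0.7988

Vapour removed = 0.310×0.846×528.9 = 138.71 lb/h; concentrate = 390.19 lb/h.
water reaching the mixer = 308.74 (from concentrate) + 261.7×0.810 = 520.72 lb/h.
Product flow = 390.19 + 261.7 = 651.89 lb/h; water fraction = 0.7988.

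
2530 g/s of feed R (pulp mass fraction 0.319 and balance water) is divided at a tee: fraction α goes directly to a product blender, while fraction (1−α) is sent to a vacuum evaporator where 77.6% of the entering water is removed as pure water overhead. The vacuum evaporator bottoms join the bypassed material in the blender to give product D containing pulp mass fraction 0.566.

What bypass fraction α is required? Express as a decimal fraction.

All 2530×0.319 = 807.07 g/s of pulp reaches D, so D = 807.07/0.566 = 1425.9 g/s and vapour = 1104.1 g/s.
The evaporator receives (1−α)·2530 of feed at 0.681 water and removes 0.776 of that water:
0.776×0.681×(1−α)×2530 = 1104.1
(1−α) = 1104.1/1337 = 0.8258;  α = 0.1742.

0.174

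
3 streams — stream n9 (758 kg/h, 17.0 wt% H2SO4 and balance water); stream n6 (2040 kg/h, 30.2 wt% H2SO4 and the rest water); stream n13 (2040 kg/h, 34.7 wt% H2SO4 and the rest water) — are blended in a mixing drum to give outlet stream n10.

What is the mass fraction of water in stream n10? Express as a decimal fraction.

0.6997

Total flow out = 758 + 2040 + 2040 = 4838 kg/h.
water in = 758×0.830 + 2040×0.698 + 2040×0.653 = 3385.2 kg/h.
water mass fraction in n10 = 3385.2/4838 = 0.6997.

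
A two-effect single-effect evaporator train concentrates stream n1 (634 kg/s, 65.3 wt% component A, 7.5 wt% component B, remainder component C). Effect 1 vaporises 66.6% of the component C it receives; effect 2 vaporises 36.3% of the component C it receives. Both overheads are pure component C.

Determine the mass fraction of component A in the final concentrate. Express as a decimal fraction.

0.831

component C in feed = 634×0.272 = 172.45 kg/s.
After stage 1: component C left = (1−0.666)×172.45 = 57.598; stream total = 519.15 kg/s.
After stage 2: component C left = (1−0.363)×57.598 = 36.69; final concentrate = 498.24 kg/s.
component A fraction = 414/498.24 = 0.831.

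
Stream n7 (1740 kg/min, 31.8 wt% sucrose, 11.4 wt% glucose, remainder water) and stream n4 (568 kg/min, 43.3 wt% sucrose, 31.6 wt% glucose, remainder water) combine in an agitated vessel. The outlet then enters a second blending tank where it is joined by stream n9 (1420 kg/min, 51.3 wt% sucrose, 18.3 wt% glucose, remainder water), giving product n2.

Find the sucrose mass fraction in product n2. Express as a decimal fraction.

0.410

Overall, product flow = 3728 kg/min.
sucrose in = 1740×0.318 + 568×0.433 + 1420×0.513 = 1527.7 kg/min.
sucrose fraction in n2 = 0.410.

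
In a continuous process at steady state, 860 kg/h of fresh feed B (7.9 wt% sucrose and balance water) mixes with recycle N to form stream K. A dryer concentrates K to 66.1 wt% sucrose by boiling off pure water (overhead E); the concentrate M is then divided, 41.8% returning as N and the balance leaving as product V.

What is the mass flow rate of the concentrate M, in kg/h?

Overall sucrose balance (none leaves overhead): sucrose in fresh feed = sucrose in product, i.e. 860×0.079 = (1−0.418)·M·0.661.
M = 67.94/(0.661×0.582) = 176.6 kg/h.

176.6 kg/h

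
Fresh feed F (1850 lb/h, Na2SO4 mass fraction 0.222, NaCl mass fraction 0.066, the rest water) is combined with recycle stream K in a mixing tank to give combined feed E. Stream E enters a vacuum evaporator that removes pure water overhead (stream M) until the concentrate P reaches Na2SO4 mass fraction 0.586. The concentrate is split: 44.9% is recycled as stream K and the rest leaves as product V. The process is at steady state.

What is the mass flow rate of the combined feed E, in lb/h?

2421 lb/h

Overall Na2SO4 balance (none leaves overhead): Na2SO4 in fresh feed = Na2SO4 in product, i.e. 1850×0.222 = (1−0.449)·P·0.586.
P = 410.7/(0.586×0.551) = 1272 lb/h.
Recycle K = 0.449×1272 = 571.11 lb/h.
Combined feed E = 1850 + 571.11 = 2421.1 lb/h.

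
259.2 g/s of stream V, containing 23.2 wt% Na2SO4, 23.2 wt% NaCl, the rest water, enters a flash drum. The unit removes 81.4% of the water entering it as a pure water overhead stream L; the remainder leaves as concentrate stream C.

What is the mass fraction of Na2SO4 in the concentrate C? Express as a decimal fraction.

0.4116

Na2SO4 is not removed: 259.2×0.232 = 60.134 g/s of Na2SO4 enters C.
water entering = 259.2×0.536 = 138.93 g/s; overhead removed = 0.814×138.93 = 113.09 g/s.
Concentrate = 259.2 − 113.09 = 146.11 g/s.
Mass fraction = 60.134/146.11 = 0.4116.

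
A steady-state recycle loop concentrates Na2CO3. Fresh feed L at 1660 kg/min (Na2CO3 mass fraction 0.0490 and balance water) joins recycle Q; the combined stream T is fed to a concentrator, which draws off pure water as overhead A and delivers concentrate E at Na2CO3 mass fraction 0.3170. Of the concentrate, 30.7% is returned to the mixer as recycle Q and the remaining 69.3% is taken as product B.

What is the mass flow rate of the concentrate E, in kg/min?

370.3 kg/min

Overall Na2CO3 balance (none leaves overhead): Na2CO3 in fresh feed = Na2CO3 in product, i.e. 1660×0.049 = (1−0.307)·E·0.317.
E = 81.34/(0.317×0.693) = 370.26 kg/min.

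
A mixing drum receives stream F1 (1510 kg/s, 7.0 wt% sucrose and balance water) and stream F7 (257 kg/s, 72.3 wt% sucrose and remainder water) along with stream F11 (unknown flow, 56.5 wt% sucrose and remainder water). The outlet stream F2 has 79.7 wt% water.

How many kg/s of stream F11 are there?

185.6 kg/s

Let F11 be the unknown flow. Total out = 1767 + F11.
water balance: 1475.5 + 0.435·F11 = 0.797·(1767 + F11)
(0.435 − 0.797)·F11 = 0.797×1767 − 1475.5 = -67.19
F11 = -67.19 / -0.362 = 185.61 kg/s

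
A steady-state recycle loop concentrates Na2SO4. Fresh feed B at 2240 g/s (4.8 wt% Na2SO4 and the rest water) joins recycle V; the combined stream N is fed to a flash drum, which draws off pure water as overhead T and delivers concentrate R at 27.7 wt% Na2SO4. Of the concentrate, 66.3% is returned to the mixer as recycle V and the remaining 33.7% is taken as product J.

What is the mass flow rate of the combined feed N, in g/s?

3004 g/s

Overall Na2SO4 balance (none leaves overhead): Na2SO4 in fresh feed = Na2SO4 in product, i.e. 2240×0.048 = (1−0.663)·R·0.277.
R = 107.52/(0.277×0.337) = 1151.8 g/s.
Recycle V = 0.663×1151.8 = 763.65 g/s.
Combined feed N = 2240 + 763.65 = 3003.6 g/s.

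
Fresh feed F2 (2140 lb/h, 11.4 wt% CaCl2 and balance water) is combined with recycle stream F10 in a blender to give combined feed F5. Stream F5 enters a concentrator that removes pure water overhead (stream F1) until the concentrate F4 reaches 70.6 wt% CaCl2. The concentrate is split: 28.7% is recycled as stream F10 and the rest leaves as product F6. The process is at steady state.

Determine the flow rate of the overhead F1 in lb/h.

1794 lb/h

Overall CaCl2 balance (none leaves overhead): CaCl2 in fresh feed = CaCl2 in product, i.e. 2140×0.114 = (1−0.287)·F4·0.706.
F4 = 243.96/(0.706×0.713) = 484.65 lb/h.
Recycle F10 = 0.287×484.65 = 139.09 lb/h.
Combined feed F5 = 2140 + 139.09 = 2279.1 lb/h.
Overhead F1 = F5 − F4 = 2279.1 − 484.65 = 1794.4 lb/h.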